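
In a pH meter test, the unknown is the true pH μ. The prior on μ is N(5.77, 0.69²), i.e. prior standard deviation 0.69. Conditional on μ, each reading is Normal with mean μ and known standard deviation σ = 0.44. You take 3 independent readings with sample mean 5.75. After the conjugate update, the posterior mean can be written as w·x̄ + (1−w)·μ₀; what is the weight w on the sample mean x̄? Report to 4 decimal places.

0.8806

For Normal data with known variance σ², a Normal(μ₀, σ₀²) prior on μ is conjugate. Posterior precision = 1/σ₀² + n/σ²; posterior mean is the precision-weighted average of μ₀ and x̄.
σ₀² = 0.69² = 0.4761, σ² = 0.44² = 0.1936. Prior precision 1/σ₀² = 1/0.4761; data precision n/σ² = 3/0.1936.
w = (n/σ²)/(1/σ₀² + n/σ²) = n·σ₀²/(σ² + n·σ₀²) = 3·0.4761/(0.1936 + 3·0.4761) = 1.4283/1.6219 = 0.8806.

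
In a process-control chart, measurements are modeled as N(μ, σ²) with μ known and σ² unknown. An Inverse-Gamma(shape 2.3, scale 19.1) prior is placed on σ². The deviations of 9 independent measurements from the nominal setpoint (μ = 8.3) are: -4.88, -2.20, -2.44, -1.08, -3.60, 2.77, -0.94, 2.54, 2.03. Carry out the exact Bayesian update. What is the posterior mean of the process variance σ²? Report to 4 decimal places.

With known mean μ and an Inverse-Gamma(α, β) prior on σ², the Normal likelihood is conjugate: posterior is Inv-Gamma(α + n/2, β + Σ(xᵢ−μ)²/2).
Σ(xᵢ−μ)² = (-4.88)² + (-2.20)² + (-2.44)² + (-1.08)² + (-3.60)² + (2.77)² + (-0.94)² + (2.54)² + (2.03)² = 67.8634.
Posterior: Inv-Gamma(2.3 + 9/2, 19.1 + 67.8634/2) = Inv-Gamma(6.80, 53.03170).
E[σ²|data] = β/(α−1) = 53.03170/5.80 = 9.1434.

9.1434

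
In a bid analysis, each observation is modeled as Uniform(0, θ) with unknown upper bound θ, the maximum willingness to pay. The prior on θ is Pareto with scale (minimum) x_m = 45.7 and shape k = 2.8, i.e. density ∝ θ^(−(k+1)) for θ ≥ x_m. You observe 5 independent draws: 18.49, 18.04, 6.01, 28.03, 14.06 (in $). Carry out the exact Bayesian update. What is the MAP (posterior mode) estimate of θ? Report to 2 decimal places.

A Pareto(scale x_m, shape k) prior on the upper bound θ of Uniform(0, θ) is conjugate: posterior is Pareto(max(x_m, max xᵢ), k + n).
Sample maximum = 28.03; prior scale x_m = 45.7 → posterior scale = max = 45.70.
Posterior shape = 2.8 + 5 = 7.8.
The Pareto density is decreasing on [x_m, ∞), so the mode is x_m = 45.70.

45.70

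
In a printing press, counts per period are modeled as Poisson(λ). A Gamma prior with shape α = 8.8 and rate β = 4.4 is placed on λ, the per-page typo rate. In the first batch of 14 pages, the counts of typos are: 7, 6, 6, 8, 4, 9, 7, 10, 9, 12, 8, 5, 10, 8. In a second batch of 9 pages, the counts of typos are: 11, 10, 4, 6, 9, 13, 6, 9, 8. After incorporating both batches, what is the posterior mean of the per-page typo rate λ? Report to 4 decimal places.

7.0730

With a Gamma(shape α, rate β) prior, the Poisson likelihood is conjugate: the posterior is Gamma(α + ΣXᵢ, β + n).
Batch 1: sum of counts S = 109 over n = 14 pages.
After batch 1: Gamma(α+S, β+n) = Gamma(8.8+109, 4.4+14) = Gamma(117.8, 18.4).
Batch 2: sum of counts S = 76 over n = 9 pages.
After batch 2: Gamma(α+S, β+n) = Gamma(117.8+76, 18.4+9) = Gamma(193.8, 27.4).
Posterior mean = α/β = 193.8/27.4 = 7.0730.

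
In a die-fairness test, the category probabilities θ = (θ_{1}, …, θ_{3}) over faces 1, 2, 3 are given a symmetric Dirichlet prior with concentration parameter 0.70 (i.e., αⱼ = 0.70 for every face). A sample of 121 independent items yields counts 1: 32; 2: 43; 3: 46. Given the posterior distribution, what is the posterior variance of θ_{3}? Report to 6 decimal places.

0.001897

The Dirichlet prior is conjugate to the Multinomial likelihood: each posterior αⱼ = prior αⱼ + observed count nⱼ.
Posterior concentration: (32.70, 43.70, 46.70), total = 123.10.
Var[θ_j] = α_j(Σα−α_j)/((Σα)²(Σα+1)) = 46.70·76.40/(123.10²·124.10) = 0.001897.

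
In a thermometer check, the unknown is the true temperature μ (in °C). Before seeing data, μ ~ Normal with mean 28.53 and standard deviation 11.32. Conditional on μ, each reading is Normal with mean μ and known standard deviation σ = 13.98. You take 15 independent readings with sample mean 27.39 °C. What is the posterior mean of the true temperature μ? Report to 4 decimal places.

For Normal data with known variance σ², a Normal(μ₀, σ₀²) prior on μ is conjugate. Posterior precision = 1/σ₀² + n/σ²; posterior mean is the precision-weighted average of μ₀ and x̄.
n·x̄ = 15·27.39 = 410.85.
σ₀² = 11.32² = 128.1424, σ² = 13.98² = 195.4404; σ² + n·σ₀² = 195.4404 + 15·128.1424 = 2117.5764.
Posterior mean = (μ₀/σ₀² + n·x̄/σ²)/(1/σ₀² + n/σ²) = (σ²·μ₀ + σ₀²·n·x̄)/(σ² + n·σ₀²) = (195.4404·28.53 + 128.1424·410.85)/2117.5764 = 58223.219652/2117.5764 = 27.4952.

27.4952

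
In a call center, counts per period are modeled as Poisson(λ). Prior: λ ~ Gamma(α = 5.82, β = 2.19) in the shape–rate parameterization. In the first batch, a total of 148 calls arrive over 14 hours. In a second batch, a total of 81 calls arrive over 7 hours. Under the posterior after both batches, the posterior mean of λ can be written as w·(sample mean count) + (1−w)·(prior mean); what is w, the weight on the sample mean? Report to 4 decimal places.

With a Gamma(shape α, rate β) prior, the Poisson likelihood is conjugate: the posterior is Gamma(α + ΣXᵢ, β + n).
Total number of hours: n = 14 + 7 = 21.
Posterior mean = (α₀+S)/(β₀+n) = [n/(β₀+n)]·(S/n) + [β₀/(β₀+n)]·(α₀/β₀), so only n and β₀ enter the weight.
Weight on data w = n/(β₀+n) = 21/(2.19+21) = 21/23.19 = 0.9056.

0.9056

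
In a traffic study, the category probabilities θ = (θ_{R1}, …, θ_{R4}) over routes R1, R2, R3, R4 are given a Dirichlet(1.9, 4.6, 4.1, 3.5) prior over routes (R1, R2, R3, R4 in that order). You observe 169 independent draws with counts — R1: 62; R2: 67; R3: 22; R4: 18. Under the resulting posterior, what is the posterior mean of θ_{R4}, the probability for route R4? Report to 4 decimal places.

The Dirichlet prior is conjugate to the Multinomial likelihood: each posterior αⱼ = prior αⱼ + observed count nⱼ.
Posterior concentration: (63.9, 71.6, 26.1, 21.5), total = 183.1.
E[θ_{R4}|data] = α_{R4}/Σα = 21.5/183.1 = 0.1174.

0.1174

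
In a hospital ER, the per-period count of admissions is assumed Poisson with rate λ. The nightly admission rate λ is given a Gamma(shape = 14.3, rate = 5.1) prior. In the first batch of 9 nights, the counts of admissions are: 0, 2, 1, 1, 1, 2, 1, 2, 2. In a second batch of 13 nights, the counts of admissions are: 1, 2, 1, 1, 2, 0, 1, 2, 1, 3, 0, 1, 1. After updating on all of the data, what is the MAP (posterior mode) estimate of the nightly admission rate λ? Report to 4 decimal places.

1.5240

With a Gamma(shape α, rate β) prior, the Poisson likelihood is conjugate: the posterior is Gamma(α + ΣXᵢ, β + n).
Batch 1: sum of counts S = 12 over n = 9 nights.
After batch 1: Gamma(α+S, β+n) = Gamma(14.3+12, 5.1+9) = Gamma(26.3, 14.1).
Batch 2: sum of counts S = 16 over n = 13 nights.
After batch 2: Gamma(α+S, β+n) = Gamma(26.3+16, 14.1+13) = Gamma(42.3, 27.1).
Mode of Gamma(α,β) for α≥1 is (α−1)/β = 41.3/27.1 = 1.5240.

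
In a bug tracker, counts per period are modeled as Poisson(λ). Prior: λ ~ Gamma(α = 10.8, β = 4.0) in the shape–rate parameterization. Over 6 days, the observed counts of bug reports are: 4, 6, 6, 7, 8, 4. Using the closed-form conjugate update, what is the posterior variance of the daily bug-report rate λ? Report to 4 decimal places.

0.4580

With a Gamma(shape α, rate β) prior, the Poisson likelihood is conjugate: the posterior is Gamma(α + ΣXᵢ, β + n).
Sum of counts S = 35 over n = 6 days.
Posterior: Gamma(α+S, β+n) = Gamma(10.8+35, 4.0+6) = Gamma(45.8, 10.0).
Var = α/β² = 45.8/10.0² = 0.4580.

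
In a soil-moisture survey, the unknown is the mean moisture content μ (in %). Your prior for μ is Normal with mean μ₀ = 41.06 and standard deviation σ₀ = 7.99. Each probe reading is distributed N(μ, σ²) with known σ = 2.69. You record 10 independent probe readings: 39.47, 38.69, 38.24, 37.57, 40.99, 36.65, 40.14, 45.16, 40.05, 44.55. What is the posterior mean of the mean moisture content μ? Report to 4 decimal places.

For Normal data with known variance σ², a Normal(μ₀, σ₀²) prior on μ is conjugate. Posterior precision = 1/σ₀² + n/σ²; posterior mean is the precision-weighted average of μ₀ and x̄.
Σxᵢ = 39.47 + 38.69 + 38.24 + 37.57 + 40.99 + 36.65 + 40.14 + 45.16 + 40.05 + 44.55 = 401.51, so n·x̄ = 401.51.
σ₀² = 7.99² = 63.8401, σ² = 2.69² = 7.2361; σ² + n·σ₀² = 7.2361 + 10·63.8401 = 645.6371.
Posterior mean = (μ₀/σ₀² + n·x̄/σ²)/(1/σ₀² + n/σ²) = (σ²·μ₀ + σ₀²·n·x̄)/(σ² + n·σ₀²) = (7.2361·41.06 + 63.8401·401.51)/645.6371 = 25929.552817/645.6371 = 40.1612.

40.1612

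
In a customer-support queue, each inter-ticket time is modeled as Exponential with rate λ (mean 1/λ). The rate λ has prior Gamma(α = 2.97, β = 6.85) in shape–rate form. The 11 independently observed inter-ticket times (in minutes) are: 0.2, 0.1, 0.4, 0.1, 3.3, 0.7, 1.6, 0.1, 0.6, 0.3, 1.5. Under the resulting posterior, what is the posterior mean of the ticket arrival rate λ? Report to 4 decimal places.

0.8870

With a Gamma(shape α, rate β) prior on the exponential rate λ, the posterior after n observations with total T = Σxᵢ is Gamma(α+n, β+T).
Sum of observations T = 8.9 minutes; n = 11.
Posterior: Gamma(2.97+11, 6.85+8.9) = Gamma(13.97, 15.75).
Posterior mean of λ = α/β = 13.97/15.75 = 0.8870.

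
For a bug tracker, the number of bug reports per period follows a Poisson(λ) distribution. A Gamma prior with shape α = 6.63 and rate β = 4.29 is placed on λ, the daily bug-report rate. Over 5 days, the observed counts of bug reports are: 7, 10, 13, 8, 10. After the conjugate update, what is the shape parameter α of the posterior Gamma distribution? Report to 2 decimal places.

54.63

With a Gamma(shape α, rate β) prior, the Poisson likelihood is conjugate: the posterior is Gamma(α + ΣXᵢ, β + n).
Sum of counts S = 48 over n = 5 days.
Posterior: Gamma(α+S, β+n) = Gamma(6.63+48, 4.29+5) = Gamma(54.63, 9.29).
Posterior α = 54.63.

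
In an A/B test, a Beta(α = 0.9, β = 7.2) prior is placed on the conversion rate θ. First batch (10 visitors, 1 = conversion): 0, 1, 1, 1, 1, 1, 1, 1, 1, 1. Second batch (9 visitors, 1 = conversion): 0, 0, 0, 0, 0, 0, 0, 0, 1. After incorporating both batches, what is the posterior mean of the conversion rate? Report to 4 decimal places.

The Beta prior is conjugate to a Binomial/Bernoulli likelihood; the update adds successes to α and failures to β.
After batch 1: Beta(0.9+9, 7.2+1) = Beta(9.9, 8.2).
After batch 2: Beta(9.9+1, 8.2+8) = Beta(10.9, 16.2).
Posterior mean = α/(α+β) = 10.9/27.1 = 0.4022.

0.4022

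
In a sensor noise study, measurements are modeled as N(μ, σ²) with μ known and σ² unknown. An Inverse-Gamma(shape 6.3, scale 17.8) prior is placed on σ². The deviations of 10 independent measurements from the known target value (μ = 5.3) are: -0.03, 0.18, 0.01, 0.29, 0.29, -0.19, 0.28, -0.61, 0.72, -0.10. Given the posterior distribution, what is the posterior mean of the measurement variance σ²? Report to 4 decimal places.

1.7872

With known mean μ and an Inverse-Gamma(α, β) prior on σ², the Normal likelihood is conjugate: posterior is Inv-Gamma(α + n/2, β + Σ(xᵢ−μ)²/2).
Σ(xᵢ−μ)² = (-0.03)² + (0.18)² + (0.01)² + (0.29)² + (0.29)² + (-0.19)² + (0.28)² + (-0.61)² + (0.72)² + (-0.10)² = 1.2166.
Posterior: Inv-Gamma(6.3 + 10/2, 17.8 + 1.2166/2) = Inv-Gamma(11.30, 18.40830).
E[σ²|data] = β/(α−1) = 18.40830/10.30 = 1.7872.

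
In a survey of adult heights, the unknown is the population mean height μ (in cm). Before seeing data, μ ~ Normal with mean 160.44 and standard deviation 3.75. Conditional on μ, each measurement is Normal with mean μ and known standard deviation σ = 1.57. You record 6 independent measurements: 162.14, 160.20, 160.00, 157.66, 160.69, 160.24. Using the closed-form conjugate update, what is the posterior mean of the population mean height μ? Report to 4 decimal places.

160.1631

For Normal data with known variance σ², a Normal(μ₀, σ₀²) prior on μ is conjugate. Posterior precision = 1/σ₀² + n/σ²; posterior mean is the precision-weighted average of μ₀ and x̄.
Σxᵢ = 162.14 + 160.20 + 160.00 + 157.66 + 160.69 + 160.24 = 960.93, so n·x̄ = 960.93.
σ₀² = 3.75² = 14.0625, σ² = 1.57² = 2.4649; σ² + n·σ₀² = 2.4649 + 6·14.0625 = 86.8399.
Posterior mean = (μ₀/σ₀² + n·x̄/σ²)/(1/σ₀² + n/σ²) = (σ²·μ₀ + σ₀²·n·x̄)/(σ² + n·σ₀²) = (2.4649·160.44 + 14.0625·960.93)/86.8399 = 13908.546681/86.8399 = 160.1631.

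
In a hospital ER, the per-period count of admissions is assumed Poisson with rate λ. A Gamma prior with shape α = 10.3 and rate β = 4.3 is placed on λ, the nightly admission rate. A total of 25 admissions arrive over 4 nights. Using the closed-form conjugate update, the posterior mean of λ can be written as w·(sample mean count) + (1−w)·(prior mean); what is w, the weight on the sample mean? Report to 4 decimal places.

With a Gamma(shape α, rate β) prior, the Poisson likelihood is conjugate: the posterior is Gamma(α + ΣXᵢ, β + n).
Posterior mean = (α₀+S)/(β₀+n) = [n/(β₀+n)]·(S/n) + [β₀/(β₀+n)]·(α₀/β₀), so only n and β₀ enter the weight.
Weight on data w = n/(β₀+n) = 4/(4.3+4) = 4/8.3 = 0.4819.

0.4819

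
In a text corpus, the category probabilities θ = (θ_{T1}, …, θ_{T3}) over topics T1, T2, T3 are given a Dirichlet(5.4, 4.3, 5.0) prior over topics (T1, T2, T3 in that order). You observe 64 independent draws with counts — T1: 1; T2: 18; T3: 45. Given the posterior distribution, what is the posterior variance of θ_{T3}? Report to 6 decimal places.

The Dirichlet prior is conjugate to the Multinomial likelihood: each posterior αⱼ = prior αⱼ + observed count nⱼ.
Posterior concentration: (6.4, 22.3, 50.0), total = 78.7.
Var[θ_j] = α_j(Σα−α_j)/((Σα)²(Σα+1)) = 50.0·28.7/(78.7²·79.7) = 0.002907.

0.002907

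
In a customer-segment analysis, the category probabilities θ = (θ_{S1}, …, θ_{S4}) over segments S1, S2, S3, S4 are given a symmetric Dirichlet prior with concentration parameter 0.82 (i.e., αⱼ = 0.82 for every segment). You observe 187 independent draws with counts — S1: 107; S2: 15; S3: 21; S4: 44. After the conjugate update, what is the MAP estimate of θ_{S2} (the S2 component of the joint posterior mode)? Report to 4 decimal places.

0.0796

The Dirichlet prior is conjugate to the Multinomial likelihood: each posterior αⱼ = prior αⱼ + observed count nⱼ.
Posterior concentration: (107.82, 15.82, 21.82, 44.82), total = 190.28.
Joint mode component: (α_{S2}−1)/(Σα−K) = 14.82/186.28 = 0.0796.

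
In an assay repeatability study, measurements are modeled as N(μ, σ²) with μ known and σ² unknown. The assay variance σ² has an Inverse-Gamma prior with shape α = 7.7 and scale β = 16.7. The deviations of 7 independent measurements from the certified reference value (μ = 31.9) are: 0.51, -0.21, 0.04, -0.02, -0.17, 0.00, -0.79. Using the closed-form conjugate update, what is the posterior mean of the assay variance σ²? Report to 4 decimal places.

With known mean μ and an Inverse-Gamma(α, β) prior on σ², the Normal likelihood is conjugate: posterior is Inv-Gamma(α + n/2, β + Σ(xᵢ−μ)²/2).
Σ(xᵢ−μ)² = (0.51)² + (-0.21)² + (0.04)² + (-0.02)² + (-0.17)² + (0.00)² + (-0.79)² = 0.9592.
Posterior: Inv-Gamma(7.7 + 7/2, 16.7 + 0.9592/2) = Inv-Gamma(11.20, 17.17960).
E[σ²|data] = β/(α−1) = 17.17960/10.20 = 1.6843.

1.6843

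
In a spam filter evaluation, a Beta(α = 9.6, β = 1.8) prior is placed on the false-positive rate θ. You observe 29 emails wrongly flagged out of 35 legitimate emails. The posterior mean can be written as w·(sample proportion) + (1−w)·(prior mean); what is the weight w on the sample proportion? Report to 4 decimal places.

0.7543

The Beta prior is conjugate to a Binomial/Bernoulli likelihood; the update adds successes to α and failures to β.
Posterior mean = (α₀+k)/(α₀+β₀+n) = [n/(α₀+β₀+n)]·(k/n) + [(α₀+β₀)/(α₀+β₀+n)]·α₀/(α₀+β₀), so only n and the prior enter the weight.
The weight on the data is w = n/(α₀+β₀+n) = 35/(9.6+1.8+35) = 35/46.4 = 0.7543.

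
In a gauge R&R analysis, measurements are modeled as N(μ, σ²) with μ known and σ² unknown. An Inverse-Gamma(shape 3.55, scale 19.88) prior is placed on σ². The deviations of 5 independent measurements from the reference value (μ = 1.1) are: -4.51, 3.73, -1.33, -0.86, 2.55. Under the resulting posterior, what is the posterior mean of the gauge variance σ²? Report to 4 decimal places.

With known mean μ and an Inverse-Gamma(α, β) prior on σ², the Normal likelihood is conjugate: posterior is Inv-Gamma(α + n/2, β + Σ(xᵢ−μ)²/2).
Σ(xᵢ−μ)² = (-4.51)² + (3.73)² + (-1.33)² + (-0.86)² + (2.55)² = 43.2640.
Posterior: Inv-Gamma(3.55 + 5/2, 19.88 + 43.2640/2) = Inv-Gamma(6.05, 41.51200).
E[σ²|data] = β/(α−1) = 41.51200/5.05 = 8.2202.

8.2202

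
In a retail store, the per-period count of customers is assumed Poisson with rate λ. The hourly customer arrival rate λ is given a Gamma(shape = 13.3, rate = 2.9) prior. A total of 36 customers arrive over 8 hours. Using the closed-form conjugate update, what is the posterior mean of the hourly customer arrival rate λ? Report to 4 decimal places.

With a Gamma(shape α, rate β) prior, the Poisson likelihood is conjugate: the posterior is Gamma(α + ΣXᵢ, β + n).
Posterior: Gamma(α+S, β+n) = Gamma(13.3+36, 2.9+8) = Gamma(49.3, 10.9).
Posterior mean = α/β = 49.3/10.9 = 4.5229.

4.5229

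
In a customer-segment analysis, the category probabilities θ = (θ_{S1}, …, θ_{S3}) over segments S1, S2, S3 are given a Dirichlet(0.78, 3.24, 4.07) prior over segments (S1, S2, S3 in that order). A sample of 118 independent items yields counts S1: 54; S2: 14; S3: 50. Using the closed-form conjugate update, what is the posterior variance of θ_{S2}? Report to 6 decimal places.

0.000929

The Dirichlet prior is conjugate to the Multinomial likelihood: each posterior αⱼ = prior αⱼ + observed count nⱼ.
Posterior concentration: (54.78, 17.24, 54.07), total = 126.09.
Var[θ_j] = α_j(Σα−α_j)/((Σα)²(Σα+1)) = 17.24·108.85/(126.09²·127.09) = 0.000929.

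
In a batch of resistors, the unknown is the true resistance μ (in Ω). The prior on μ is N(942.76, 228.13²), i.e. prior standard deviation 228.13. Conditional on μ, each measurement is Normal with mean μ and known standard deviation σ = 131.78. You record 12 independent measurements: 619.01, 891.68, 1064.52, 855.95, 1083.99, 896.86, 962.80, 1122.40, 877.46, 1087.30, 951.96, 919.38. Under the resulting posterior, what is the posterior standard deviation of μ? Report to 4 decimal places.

For Normal data with known variance σ², a Normal(μ₀, σ₀²) prior on μ is conjugate. Posterior precision = 1/σ₀² + n/σ²; posterior mean is the precision-weighted average of μ₀ and x̄.
σ₀² = 228.13² = 52043.2969, σ² = 131.78² = 17365.9684; σ² + n·σ₀² = 17365.9684 + 12·52043.2969 = 641885.5312.
Posterior precision = 1/σ₀² + n/σ² = 1/52043.2969 + 12/17365.9684 = (σ² + n·σ₀²)/(σ₀²σ²) = 641885.5312/(52043.2969·17365.9684); posterior variance σₙ² = σ₀²σ²/(σ² + n·σ₀²) = 52043.2969·17365.9684/641885.5312 = 1408.011562.
Posterior SD = √σₙ² = √(52043.2969·17365.9684/641885.5312) = 37.5235.

37.5235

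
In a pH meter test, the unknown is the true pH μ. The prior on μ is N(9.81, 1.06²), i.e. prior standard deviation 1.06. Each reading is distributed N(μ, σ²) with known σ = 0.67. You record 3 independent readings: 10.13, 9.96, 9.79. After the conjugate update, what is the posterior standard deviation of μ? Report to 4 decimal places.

For Normal data with known variance σ², a Normal(μ₀, σ₀²) prior on μ is conjugate. Posterior precision = 1/σ₀² + n/σ²; posterior mean is the precision-weighted average of μ₀ and x̄.
σ₀² = 1.06² = 1.1236, σ² = 0.67² = 0.4489; σ² + n·σ₀² = 0.4489 + 3·1.1236 = 3.8197.
Posterior precision = 1/σ₀² + n/σ² = 1/1.1236 + 3/0.4489 = (σ² + n·σ₀²)/(σ₀²σ²) = 3.8197/(1.1236·0.4489); posterior variance σₙ² = σ₀²σ²/(σ² + n·σ₀²) = 1.1236·0.4489/3.8197 = 0.132048.
Posterior SD = √σₙ² = √(1.1236·0.4489/3.8197) = 0.3634.

0.3634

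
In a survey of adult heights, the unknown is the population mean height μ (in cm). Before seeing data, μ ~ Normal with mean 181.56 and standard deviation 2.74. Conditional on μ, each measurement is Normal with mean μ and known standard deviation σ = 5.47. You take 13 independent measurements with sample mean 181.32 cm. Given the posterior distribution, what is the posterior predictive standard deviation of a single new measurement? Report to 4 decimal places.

5.6287

For Normal data with known variance σ², a Normal(μ₀, σ₀²) prior on μ is conjugate. Posterior precision = 1/σ₀² + n/σ²; posterior mean is the precision-weighted average of μ₀ and x̄.
σ₀² = 2.74² = 7.5076, σ² = 5.47² = 29.9209; σ² + n·σ₀² = 29.9209 + 13·7.5076 = 127.5197.
Posterior precision = 1/σ₀² + n/σ² = 1/7.5076 + 13/29.9209 = (σ² + n·σ₀²)/(σ₀²σ²) = 127.5197/(7.5076·29.9209); posterior variance σₙ² = σ₀²σ²/(σ² + n·σ₀²) = 7.5076·29.9209/127.5197 = 1.761564.
Predictive variance for one new observation = σₙ² + σ² = 7.5076·29.9209/127.5197 + 29.9209 = σ²·(σ₀² + 127.5197)/127.5197 = 29.9209·135.0273/127.5197 = 31.682464; SD = √(29.9209·135.0273/127.5197) = 5.6287.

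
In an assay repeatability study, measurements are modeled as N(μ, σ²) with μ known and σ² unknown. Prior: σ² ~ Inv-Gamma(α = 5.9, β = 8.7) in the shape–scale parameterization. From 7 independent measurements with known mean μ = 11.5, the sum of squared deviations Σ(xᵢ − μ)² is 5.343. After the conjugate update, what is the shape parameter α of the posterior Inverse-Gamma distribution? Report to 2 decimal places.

With known mean μ and an Inverse-Gamma(α, β) prior on σ², the Normal likelihood is conjugate: posterior is Inv-Gamma(α + n/2, β + Σ(xᵢ−μ)²/2).
Posterior: Inv-Gamma(5.9 + 7/2, 8.7 + 5.343/2) = Inv-Gamma(9.40, 11.3715).
Posterior α = 9.40.

9.40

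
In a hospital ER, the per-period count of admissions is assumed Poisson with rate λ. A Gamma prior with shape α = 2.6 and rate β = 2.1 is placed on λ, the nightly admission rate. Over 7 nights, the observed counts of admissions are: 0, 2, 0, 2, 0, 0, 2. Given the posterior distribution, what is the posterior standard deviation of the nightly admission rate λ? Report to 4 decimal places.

With a Gamma(shape α, rate β) prior, the Poisson likelihood is conjugate: the posterior is Gamma(α + ΣXᵢ, β + n).
Sum of counts S = 6 over n = 7 nights.
Posterior: Gamma(α+S, β+n) = Gamma(2.6+6, 2.1+7) = Gamma(8.6, 9.1).
SD = √α/β = √8.6/9.1 = 0.3223.

0.3223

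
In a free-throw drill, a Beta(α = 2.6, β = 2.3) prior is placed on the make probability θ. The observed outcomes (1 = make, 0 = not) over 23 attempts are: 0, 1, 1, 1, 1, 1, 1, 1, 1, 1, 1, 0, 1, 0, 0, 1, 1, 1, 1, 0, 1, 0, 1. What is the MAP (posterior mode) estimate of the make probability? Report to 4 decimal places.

The Beta prior is conjugate to a Binomial/Bernoulli likelihood; the update adds successes to α and failures to β.
Posterior: Beta(α+k, β+n−k) = Beta(2.6+17, 2.3+6) = Beta(19.6, 8.3).
Mode of Beta(a,b) for a,b>1 is (a−1)/(a+b−2) = 18.6/25.9 = 0.7181.

0.7181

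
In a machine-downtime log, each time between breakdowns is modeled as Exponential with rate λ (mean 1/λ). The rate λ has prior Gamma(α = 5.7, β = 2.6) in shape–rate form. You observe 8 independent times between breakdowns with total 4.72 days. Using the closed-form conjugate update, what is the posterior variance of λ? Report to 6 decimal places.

With a Gamma(shape α, rate β) prior on the exponential rate λ, the posterior after n observations with total T = Σxᵢ is Gamma(α+n, β+T).
Posterior: Gamma(5.7+8, 2.6+4.72) = Gamma(13.7, 7.32).
Var = α/β² = 0.255681.

0.255681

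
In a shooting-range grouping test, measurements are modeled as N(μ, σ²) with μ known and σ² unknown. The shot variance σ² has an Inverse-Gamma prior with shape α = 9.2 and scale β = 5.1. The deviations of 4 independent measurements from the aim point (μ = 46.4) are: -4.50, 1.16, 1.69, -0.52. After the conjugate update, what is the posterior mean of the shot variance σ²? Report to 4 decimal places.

With known mean μ and an Inverse-Gamma(α, β) prior on σ², the Normal likelihood is conjugate: posterior is Inv-Gamma(α + n/2, β + Σ(xᵢ−μ)²/2).
Σ(xᵢ−μ)² = (-4.50)² + (1.16)² + (1.69)² + (-0.52)² = 24.7221.
Posterior: Inv-Gamma(9.2 + 4/2, 5.1 + 24.7221/2) = Inv-Gamma(11.20, 17.46105).
E[σ²|data] = β/(α−1) = 17.46105/10.20 = 1.7119.

1.7119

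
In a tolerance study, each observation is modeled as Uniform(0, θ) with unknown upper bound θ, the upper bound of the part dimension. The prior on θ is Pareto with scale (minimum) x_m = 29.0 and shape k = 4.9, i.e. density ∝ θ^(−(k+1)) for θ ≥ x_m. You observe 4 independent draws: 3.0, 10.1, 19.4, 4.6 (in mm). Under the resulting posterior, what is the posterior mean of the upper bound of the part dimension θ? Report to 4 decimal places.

A Pareto(scale x_m, shape k) prior on the upper bound θ of Uniform(0, θ) is conjugate: posterior is Pareto(max(x_m, max xᵢ), k + n).
Sample maximum = 19.4; prior scale x_m = 29.0 → posterior scale = max = 29.0.
Posterior shape = 4.9 + 4 = 8.9.
E[θ|data] = k·x_m/(k−1) = 8.9·29.0/7.9 = 32.6709.

32.6709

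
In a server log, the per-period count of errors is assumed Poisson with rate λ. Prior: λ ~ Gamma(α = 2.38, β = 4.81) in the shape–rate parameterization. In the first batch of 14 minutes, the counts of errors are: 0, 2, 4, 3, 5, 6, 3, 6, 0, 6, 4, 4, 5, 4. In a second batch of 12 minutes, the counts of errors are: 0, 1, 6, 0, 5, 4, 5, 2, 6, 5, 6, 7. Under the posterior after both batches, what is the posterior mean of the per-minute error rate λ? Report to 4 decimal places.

With a Gamma(shape α, rate β) prior, the Poisson likelihood is conjugate: the posterior is Gamma(α + ΣXᵢ, β + n).
Batch 1: sum of counts S = 52 over n = 14 minutes.
After batch 1: Gamma(α+S, β+n) = Gamma(2.38+52, 4.81+14) = Gamma(54.38, 18.81).
Batch 2: sum of counts S = 47 over n = 12 minutes.
After batch 2: Gamma(α+S, β+n) = Gamma(54.38+47, 18.81+12) = Gamma(101.38, 30.81).
Posterior mean = α/β = 101.38/30.81 = 3.2905.

3.2905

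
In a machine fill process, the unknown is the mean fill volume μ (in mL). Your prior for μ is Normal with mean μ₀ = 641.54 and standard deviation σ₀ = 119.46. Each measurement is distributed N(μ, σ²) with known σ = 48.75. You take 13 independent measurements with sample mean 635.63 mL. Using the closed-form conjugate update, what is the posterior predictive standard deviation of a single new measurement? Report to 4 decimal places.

For Normal data with known variance σ², a Normal(μ₀, σ₀²) prior on μ is conjugate. Posterior precision = 1/σ₀² + n/σ²; posterior mean is the precision-weighted average of μ₀ and x̄.
σ₀² = 119.46² = 14270.6916, σ² = 48.75² = 2376.5625; σ² + n·σ₀² = 2376.5625 + 13·14270.6916 = 187895.5533.
Posterior precision = 1/σ₀² + n/σ² = 1/14270.6916 + 13/2376.5625 = (σ² + n·σ₀²)/(σ₀²σ²) = 187895.5533/(14270.6916·2376.5625); posterior variance σₙ² = σ₀²σ²/(σ² + n·σ₀²) = 14270.6916·2376.5625/187895.5533 = 180.500230.
Predictive variance for one new observation = σₙ² + σ² = 14270.6916·2376.5625/187895.5533 + 2376.5625 = σ²·(σ₀² + 187895.5533)/187895.5533 = 2376.5625·202166.2449/187895.5533 = 2557.062730; SD = √(2376.5625·202166.2449/187895.5533) = 50.5674.

50.5674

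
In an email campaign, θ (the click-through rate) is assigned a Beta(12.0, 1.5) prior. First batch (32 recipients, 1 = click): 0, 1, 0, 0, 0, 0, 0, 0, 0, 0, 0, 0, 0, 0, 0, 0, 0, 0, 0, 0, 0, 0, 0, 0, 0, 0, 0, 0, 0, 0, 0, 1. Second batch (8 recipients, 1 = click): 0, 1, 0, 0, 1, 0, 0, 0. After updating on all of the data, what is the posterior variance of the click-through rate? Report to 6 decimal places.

The Beta prior is conjugate to a Binomial/Bernoulli likelihood; the update adds successes to α and failures to β.
After batch 1: Beta(12.0+2, 1.5+30) = Beta(14.0, 31.5).
After batch 2: Beta(14.0+2, 31.5+6) = Beta(16.0, 37.5).
Var = αβ/((α+β)²(α+β+1)) = 16.0·37.5/(53.5²·54.5) = 0.003846.

0.003846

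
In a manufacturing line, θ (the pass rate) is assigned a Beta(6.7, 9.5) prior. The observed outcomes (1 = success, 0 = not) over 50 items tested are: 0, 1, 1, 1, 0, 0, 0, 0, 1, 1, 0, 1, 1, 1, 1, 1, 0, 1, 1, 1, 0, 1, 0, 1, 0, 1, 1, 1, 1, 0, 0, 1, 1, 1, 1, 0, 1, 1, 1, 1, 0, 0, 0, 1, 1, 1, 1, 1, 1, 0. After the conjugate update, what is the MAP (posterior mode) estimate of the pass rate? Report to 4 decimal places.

The Beta prior is conjugate to a Binomial/Bernoulli likelihood; the update adds successes to α and failures to β.
Posterior: Beta(α+k, β+n−k) = Beta(6.7+33, 9.5+17) = Beta(39.7, 26.5).
Mode of Beta(a,b) for a,b>1 is (a−1)/(a+b−2) = 38.7/64.2 = 0.6028.

0.6028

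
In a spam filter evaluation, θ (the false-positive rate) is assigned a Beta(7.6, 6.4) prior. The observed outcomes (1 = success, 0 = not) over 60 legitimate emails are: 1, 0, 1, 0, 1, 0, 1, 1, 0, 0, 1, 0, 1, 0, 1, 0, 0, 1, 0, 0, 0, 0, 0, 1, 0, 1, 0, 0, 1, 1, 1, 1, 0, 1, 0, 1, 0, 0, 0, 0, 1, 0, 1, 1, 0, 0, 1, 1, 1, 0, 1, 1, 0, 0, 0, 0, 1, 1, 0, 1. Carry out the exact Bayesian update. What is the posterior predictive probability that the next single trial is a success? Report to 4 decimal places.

The Beta prior is conjugate to a Binomial/Bernoulli likelihood; the update adds successes to α and failures to β.
Posterior: Beta(α+k, β+n−k) = Beta(7.6+28, 6.4+32) = Beta(35.6, 38.4).
For a single future Bernoulli trial, P(success | data) = α/(α+β) = 0.4811.

0.4811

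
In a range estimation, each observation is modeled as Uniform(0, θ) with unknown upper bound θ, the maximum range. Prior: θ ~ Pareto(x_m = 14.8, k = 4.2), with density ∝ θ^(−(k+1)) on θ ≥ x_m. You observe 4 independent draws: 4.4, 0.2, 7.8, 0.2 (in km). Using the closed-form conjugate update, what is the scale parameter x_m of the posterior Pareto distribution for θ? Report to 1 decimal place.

A Pareto(scale x_m, shape k) prior on the upper bound θ of Uniform(0, θ) is conjugate: posterior is Pareto(max(x_m, max xᵢ), k + n).
Sample maximum = 7.8; prior scale x_m = 14.8 → posterior scale = max = 14.8.
Posterior shape = 4.2 + 4 = 8.2.
Posterior scale x_m = 14.8.

14.8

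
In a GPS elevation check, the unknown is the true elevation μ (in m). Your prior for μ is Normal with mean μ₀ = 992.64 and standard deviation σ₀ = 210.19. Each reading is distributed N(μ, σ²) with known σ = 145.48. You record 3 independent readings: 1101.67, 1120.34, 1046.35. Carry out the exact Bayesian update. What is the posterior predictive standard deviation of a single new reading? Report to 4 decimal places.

165.0691

For Normal data with known variance σ², a Normal(μ₀, σ₀²) prior on μ is conjugate. Posterior precision = 1/σ₀² + n/σ²; posterior mean is the precision-weighted average of μ₀ and x̄.
σ₀² = 210.19² = 44179.8361, σ² = 145.48² = 21164.4304; σ² + n·σ₀² = 21164.4304 + 3·44179.8361 = 153703.9387.
Posterior precision = 1/σ₀² + n/σ² = 1/44179.8361 + 3/21164.4304 = (σ² + n·σ₀²)/(σ₀²σ²) = 153703.9387/(44179.8361·21164.4304); posterior variance σₙ² = σ₀²σ²/(σ² + n·σ₀²) = 44179.8361·21164.4304/153703.9387 = 6083.390407.
Predictive variance for one new observation = σₙ² + σ² = 44179.8361·21164.4304/153703.9387 + 21164.4304 = σ²·(σ₀² + 153703.9387)/153703.9387 = 21164.4304·197883.7748/153703.9387 = 27247.820807; SD = √(21164.4304·197883.7748/153703.9387) = 165.0691.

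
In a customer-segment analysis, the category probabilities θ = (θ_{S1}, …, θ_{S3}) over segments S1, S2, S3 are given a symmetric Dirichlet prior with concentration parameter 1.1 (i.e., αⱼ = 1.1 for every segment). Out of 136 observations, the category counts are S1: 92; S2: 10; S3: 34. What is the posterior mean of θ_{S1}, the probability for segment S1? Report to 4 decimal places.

0.6683

The Dirichlet prior is conjugate to the Multinomial likelihood: each posterior αⱼ = prior αⱼ + observed count nⱼ.
Posterior concentration: (93.1, 11.1, 35.1), total = 139.3.
E[θ_{S1}|data] = α_{S1}/Σα = 93.1/139.3 = 0.6683.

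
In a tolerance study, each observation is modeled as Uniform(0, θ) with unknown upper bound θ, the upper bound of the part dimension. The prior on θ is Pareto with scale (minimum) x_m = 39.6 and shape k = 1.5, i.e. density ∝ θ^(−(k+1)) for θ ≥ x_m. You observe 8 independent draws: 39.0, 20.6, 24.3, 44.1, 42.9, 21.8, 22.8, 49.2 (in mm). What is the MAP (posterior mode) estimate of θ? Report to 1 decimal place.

49.2

A Pareto(scale x_m, shape k) prior on the upper bound θ of Uniform(0, θ) is conjugate: posterior is Pareto(max(x_m, max xᵢ), k + n).
Sample maximum = 49.2; prior scale x_m = 39.6 → posterior scale = max = 49.2.
Posterior shape = 1.5 + 8 = 9.5.
The Pareto density is decreasing on [x_m, ∞), so the mode is x_m = 49.2.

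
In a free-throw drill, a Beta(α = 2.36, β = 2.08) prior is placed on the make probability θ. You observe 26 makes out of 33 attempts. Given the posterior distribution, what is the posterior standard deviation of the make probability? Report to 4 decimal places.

The Beta prior is conjugate to a Binomial/Bernoulli likelihood; the update adds successes to α and failures to β.
Posterior: Beta(α+k, β+n−k) = Beta(2.36+26, 2.08+7) = Beta(28.36, 9.08).
Var = αβ/((α+β)²(α+β+1)) = 28.36·9.08/(37.44²·38.44) = 0.00477900; SD = √0.00477900 = 0.0691.

0.0691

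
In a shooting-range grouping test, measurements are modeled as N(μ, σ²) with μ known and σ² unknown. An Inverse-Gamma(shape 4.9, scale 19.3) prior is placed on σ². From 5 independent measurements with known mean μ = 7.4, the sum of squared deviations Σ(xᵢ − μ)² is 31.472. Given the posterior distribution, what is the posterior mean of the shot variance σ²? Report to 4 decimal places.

With known mean μ and an Inverse-Gamma(α, β) prior on σ², the Normal likelihood is conjugate: posterior is Inv-Gamma(α + n/2, β + Σ(xᵢ−μ)²/2).
Posterior: Inv-Gamma(4.9 + 5/2, 19.3 + 31.472/2) = Inv-Gamma(7.40, 35.0360).
E[σ²|data] = β/(α−1) = 35.0360/6.40 = 5.4744.

5.4744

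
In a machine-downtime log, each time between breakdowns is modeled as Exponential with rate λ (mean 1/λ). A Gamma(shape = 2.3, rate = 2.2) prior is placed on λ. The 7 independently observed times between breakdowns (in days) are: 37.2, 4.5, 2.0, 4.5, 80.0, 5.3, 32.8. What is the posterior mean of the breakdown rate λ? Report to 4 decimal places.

0.0552

With a Gamma(shape α, rate β) prior on the exponential rate λ, the posterior after n observations with total T = Σxᵢ is Gamma(α+n, β+T).
Sum of observations T = 166.3 days; n = 7.
Posterior: Gamma(2.3+7, 2.2+166.3) = Gamma(9.3, 168.5).
Posterior mean of λ = α/β = 9.3/168.5 = 0.0552.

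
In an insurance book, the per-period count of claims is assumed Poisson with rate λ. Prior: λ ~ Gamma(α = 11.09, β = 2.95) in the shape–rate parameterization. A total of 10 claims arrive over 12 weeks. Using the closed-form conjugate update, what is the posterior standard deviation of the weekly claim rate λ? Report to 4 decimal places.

0.3072

With a Gamma(shape α, rate β) prior, the Poisson likelihood is conjugate: the posterior is Gamma(α + ΣXᵢ, β + n).
Posterior: Gamma(α+S, β+n) = Gamma(11.09+10, 2.95+12) = Gamma(21.09, 14.95).
SD = √α/β = √21.09/14.95 = 0.3072.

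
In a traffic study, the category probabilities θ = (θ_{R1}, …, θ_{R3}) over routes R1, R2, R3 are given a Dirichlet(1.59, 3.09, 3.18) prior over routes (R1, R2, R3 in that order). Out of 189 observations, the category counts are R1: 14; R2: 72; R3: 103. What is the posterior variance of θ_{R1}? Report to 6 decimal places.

The Dirichlet prior is conjugate to the Multinomial likelihood: each posterior αⱼ = prior αⱼ + observed count nⱼ.
Posterior concentration: (15.59, 75.09, 106.18), total = 196.86.
Var[θ_j] = α_j(Σα−α_j)/((Σα)²(Σα+1)) = 15.59·181.27/(196.86²·197.86) = 0.000369.

0.000369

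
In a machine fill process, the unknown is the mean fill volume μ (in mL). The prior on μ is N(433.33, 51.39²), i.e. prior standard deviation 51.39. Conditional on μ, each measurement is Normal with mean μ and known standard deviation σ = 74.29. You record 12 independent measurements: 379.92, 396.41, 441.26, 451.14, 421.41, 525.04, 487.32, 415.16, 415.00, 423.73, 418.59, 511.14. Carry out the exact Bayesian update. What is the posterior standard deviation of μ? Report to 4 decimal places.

For Normal data with known variance σ², a Normal(μ₀, σ₀²) prior on μ is conjugate. Posterior precision = 1/σ₀² + n/σ²; posterior mean is the precision-weighted average of μ₀ and x̄.
σ₀² = 51.39² = 2640.9321, σ² = 74.29² = 5519.0041; σ² + n·σ₀² = 5519.0041 + 12·2640.9321 = 37210.1893.
Posterior precision = 1/σ₀² + n/σ² = 1/2640.9321 + 12/5519.0041 = (σ² + n·σ₀²)/(σ₀²σ²) = 37210.1893/(2640.9321·5519.0041); posterior variance σₙ² = σ₀²σ²/(σ² + n·σ₀²) = 2640.9321·5519.0041/37210.1893 = 391.702256.
Posterior SD = √σₙ² = √(2640.9321·5519.0041/37210.1893) = 19.7915.

19.7915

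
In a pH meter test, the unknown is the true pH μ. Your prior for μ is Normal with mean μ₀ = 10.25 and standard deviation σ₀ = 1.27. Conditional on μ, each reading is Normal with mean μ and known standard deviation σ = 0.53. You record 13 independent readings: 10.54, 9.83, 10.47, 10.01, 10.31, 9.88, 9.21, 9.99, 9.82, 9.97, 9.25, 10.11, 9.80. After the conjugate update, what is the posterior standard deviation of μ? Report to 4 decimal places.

For Normal data with known variance σ², a Normal(μ₀, σ₀²) prior on μ is conjugate. Posterior precision = 1/σ₀² + n/σ²; posterior mean is the precision-weighted average of μ₀ and x̄.
σ₀² = 1.27² = 1.6129, σ² = 0.53² = 0.2809; σ² + n·σ₀² = 0.2809 + 13·1.6129 = 21.2486.
Posterior precision = 1/σ₀² + n/σ² = 1/1.6129 + 13/0.2809 = (σ² + n·σ₀²)/(σ₀²σ²) = 21.2486/(1.6129·0.2809); posterior variance σₙ² = σ₀²σ²/(σ² + n·σ₀²) = 1.6129·0.2809/21.2486 = 0.021322.
Posterior SD = √σₙ² = √(1.6129·0.2809/21.2486) = 0.1460.

0.1460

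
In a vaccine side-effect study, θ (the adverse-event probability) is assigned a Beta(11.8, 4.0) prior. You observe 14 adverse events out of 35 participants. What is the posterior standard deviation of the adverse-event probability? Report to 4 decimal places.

The Beta prior is conjugate to a Binomial/Bernoulli likelihood; the update adds successes to α and failures to β.
Posterior: Beta(α+k, β+n−k) = Beta(11.8+14, 4.0+21) = Beta(25.8, 25.0).
Var = αβ/((α+β)²(α+β+1)) = 25.8·25.0/(50.8²·51.8) = 0.00482506; SD = √0.00482506 = 0.0695.

0.0695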